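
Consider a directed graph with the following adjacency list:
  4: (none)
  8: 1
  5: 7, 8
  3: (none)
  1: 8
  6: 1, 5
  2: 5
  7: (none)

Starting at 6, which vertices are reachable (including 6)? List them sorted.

Start at 6.
Its neighbours: 1, 5.
Then their neighbours: 7, 8.
Nothing further is reachable.

1, 5, 6, 7, 8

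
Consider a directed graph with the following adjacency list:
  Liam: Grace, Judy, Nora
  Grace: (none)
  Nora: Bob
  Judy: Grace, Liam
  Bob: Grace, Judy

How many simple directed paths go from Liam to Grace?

Liam→Grace
Liam→Judy→Grace
Liam→Nora→Bob→Grace
Liam→Nora→Bob→Judy→Grace

4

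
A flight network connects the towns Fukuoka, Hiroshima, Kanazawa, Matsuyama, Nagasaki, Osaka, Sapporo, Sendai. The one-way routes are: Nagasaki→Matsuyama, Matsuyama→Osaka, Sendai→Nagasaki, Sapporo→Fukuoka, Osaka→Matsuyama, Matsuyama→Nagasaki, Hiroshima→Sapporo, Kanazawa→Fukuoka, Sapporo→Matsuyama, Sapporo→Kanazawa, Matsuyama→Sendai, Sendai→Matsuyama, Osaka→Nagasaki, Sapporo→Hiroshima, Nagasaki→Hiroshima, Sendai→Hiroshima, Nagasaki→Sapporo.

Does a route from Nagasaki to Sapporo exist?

Explore from Nagasaki.
Distance 1: reach Hiroshima, Matsuyama, Sapporo.
Found Sapporo.

Yes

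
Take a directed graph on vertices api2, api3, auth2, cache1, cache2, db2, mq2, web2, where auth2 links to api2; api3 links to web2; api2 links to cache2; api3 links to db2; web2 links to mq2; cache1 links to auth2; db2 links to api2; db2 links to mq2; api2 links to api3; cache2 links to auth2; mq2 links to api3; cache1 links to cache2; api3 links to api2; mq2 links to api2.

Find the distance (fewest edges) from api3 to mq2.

Distance 0: api3.
Distance 1: api2, db2, web2.
Distance 2: cache2, mq2 — contains mq2.

2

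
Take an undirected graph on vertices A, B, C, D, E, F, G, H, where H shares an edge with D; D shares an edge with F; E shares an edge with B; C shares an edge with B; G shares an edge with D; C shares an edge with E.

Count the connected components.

From A: component {A}.
From B: component {B, C, E}.
From D: component {D, F, G, H}.
That's 3 components.

3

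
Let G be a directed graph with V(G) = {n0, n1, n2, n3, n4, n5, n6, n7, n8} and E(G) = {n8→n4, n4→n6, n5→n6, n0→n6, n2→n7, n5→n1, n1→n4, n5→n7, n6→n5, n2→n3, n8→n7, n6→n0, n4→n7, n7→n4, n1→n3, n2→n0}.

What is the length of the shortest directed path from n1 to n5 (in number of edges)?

Distance 0: n1.
Distance 1: n3, n4.
Distance 2: n6, n7.
Distance 3: n0, n5 — contains n5.

3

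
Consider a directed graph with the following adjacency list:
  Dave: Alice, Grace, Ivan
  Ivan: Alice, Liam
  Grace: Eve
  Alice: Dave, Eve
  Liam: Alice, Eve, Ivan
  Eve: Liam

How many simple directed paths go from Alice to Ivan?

Alice→Dave→Grace→Eve→Liam→Ivan
Alice→Dave→Ivan
Alice→Eve→Liam→Ivan

3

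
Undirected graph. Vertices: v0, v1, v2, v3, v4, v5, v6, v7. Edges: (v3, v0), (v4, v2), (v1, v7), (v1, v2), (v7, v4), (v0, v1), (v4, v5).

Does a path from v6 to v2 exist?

No

v6 has no edges, so nothing is reachable from it.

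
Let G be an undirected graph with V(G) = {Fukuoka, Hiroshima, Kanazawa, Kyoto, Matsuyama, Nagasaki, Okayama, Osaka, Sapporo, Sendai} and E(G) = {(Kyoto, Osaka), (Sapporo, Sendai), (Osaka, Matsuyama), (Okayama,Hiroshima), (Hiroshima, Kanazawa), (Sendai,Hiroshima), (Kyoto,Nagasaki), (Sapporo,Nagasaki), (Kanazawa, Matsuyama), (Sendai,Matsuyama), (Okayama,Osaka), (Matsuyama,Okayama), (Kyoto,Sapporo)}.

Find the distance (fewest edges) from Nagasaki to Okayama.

Distance 0: Nagasaki.
Distance 1: Kyoto, Sapporo.
Distance 2: Osaka, Sendai.
Distance 3: Hiroshima, Matsuyama, Okayama — contains Okayama.

3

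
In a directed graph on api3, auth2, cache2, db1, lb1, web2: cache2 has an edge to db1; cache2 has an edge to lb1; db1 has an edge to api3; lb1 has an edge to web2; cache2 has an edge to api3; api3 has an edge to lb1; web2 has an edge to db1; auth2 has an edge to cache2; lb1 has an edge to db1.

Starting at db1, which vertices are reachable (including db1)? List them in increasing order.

api3, db1, lb1, web2

Start at db1.
Its neighbours: api3.
Then their neighbours: lb1.
Then next layer: web2.
Nothing further is reachable.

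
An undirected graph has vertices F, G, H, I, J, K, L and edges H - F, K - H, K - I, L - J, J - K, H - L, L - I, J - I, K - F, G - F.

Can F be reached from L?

Yes

Explore from L.
Distance 1: reach H, I, J.
Distance 2: reach F, K.
Found F.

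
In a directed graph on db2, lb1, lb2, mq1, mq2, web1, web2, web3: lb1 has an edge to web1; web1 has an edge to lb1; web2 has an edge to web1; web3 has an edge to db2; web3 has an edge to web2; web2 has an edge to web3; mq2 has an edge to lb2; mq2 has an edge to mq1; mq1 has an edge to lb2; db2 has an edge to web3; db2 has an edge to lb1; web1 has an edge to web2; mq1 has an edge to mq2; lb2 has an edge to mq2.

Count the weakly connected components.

From db2: component {db2, lb1, web1, web2, web3}.
From lb2: component {lb2, mq1, mq2}.
That's 2 components.

2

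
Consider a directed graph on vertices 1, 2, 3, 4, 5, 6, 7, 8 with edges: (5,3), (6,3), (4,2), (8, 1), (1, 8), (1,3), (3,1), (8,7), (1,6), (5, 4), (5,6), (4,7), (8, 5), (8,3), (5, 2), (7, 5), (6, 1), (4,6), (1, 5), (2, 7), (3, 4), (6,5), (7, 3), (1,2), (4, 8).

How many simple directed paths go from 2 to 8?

2→7→3→1→5→4→8
2→7→3→1→6→5→4→8
2→7→3→1→8
2→7→3→4→6→1→8
2→7→3→4→8
2→7→5→3→1→8
2→7→5→3→4→6→1→8
2→7→5→3→4→8
2→7→5→4→6→1→8
2→7→5→4→6→3→1→8
2→7→5→4→8
2→7→5→6→1→3→4→8
2→7→5→6→1→8
2→7→5→6→3→1→8
2→7→5→6→3→4→8

15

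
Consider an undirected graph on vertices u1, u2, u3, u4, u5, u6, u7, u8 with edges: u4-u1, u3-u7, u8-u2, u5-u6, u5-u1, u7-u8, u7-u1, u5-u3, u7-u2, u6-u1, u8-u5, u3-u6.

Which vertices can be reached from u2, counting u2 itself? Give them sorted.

u1, u2, u3, u4, u5, u6, u7, u8

Start at u2.
Its neighbours: u7, u8.
Then their neighbours: u1, u3, u5.
Then next layer: u4, u6.
Every vertex is now reached.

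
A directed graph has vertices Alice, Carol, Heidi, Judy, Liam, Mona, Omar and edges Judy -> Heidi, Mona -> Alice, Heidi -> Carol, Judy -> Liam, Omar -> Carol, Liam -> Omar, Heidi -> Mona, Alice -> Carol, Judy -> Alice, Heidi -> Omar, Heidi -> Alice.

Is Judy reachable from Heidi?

No

Explore from Heidi.
Distance 1: reach Alice, Carol, Mona, Omar.
The search from Heidi is exhausted; no directed path reaches Judy.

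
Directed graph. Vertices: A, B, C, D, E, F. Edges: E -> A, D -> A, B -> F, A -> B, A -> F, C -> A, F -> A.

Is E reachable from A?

No

Explore from A.
Distance 1: reach B, F.
The search from A is exhausted; no directed path reaches E.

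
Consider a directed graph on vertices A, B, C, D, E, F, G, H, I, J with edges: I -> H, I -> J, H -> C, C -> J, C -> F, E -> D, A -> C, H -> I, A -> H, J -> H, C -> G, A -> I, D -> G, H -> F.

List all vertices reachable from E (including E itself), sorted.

Start at E.
Its neighbours: D.
Then their neighbours: G.
Nothing further is reachable.

D, E, G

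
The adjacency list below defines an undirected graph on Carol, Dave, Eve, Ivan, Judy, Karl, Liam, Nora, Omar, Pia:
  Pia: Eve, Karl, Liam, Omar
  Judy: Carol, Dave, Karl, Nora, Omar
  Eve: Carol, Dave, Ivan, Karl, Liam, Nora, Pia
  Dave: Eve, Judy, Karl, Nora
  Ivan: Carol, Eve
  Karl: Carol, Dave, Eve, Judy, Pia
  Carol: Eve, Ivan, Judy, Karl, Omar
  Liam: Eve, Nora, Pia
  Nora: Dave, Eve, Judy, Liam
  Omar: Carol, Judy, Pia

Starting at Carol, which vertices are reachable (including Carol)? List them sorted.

Start at Carol.
Its neighbours: Eve, Ivan, Judy, Karl, Omar.
Then their neighbours: Dave, Liam, Nora, Pia.
Every vertex is now reached.

Carol, Dave, Eve, Ivan, Judy, Karl, Liam, Nora, Omar, Pia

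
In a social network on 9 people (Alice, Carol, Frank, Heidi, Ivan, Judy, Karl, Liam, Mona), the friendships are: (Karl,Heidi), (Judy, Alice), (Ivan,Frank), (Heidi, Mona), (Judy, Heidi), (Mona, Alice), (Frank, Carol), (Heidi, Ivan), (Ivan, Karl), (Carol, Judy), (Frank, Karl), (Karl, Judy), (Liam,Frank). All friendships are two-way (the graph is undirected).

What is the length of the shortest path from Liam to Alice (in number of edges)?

4

Distance 0: Liam.
Distance 1: Frank.
Distance 2: Carol, Ivan, Karl.
Distance 3: Heidi, Judy.
Distance 4: Alice, Mona — contains Alice.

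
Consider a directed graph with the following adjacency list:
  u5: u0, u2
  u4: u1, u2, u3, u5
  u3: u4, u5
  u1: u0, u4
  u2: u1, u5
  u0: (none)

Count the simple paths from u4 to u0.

u4→u1→u0
u4→u2→u1→u0
u4→u2→u5→u0
u4→u3→u5→u0
u4→u3→u5→u2→u1→u0
u4→u5→u0
u4→u5→u2→u1→u0

7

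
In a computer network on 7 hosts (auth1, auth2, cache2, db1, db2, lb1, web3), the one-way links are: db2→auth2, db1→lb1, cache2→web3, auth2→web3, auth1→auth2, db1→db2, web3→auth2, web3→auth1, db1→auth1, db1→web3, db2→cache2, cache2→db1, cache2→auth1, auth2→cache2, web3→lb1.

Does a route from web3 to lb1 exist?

Yes

Explore from web3.
Distance 1: reach auth1, auth2, lb1.
Found lb1.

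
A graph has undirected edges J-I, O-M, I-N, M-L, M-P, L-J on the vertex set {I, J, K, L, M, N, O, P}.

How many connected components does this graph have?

2

From I: component {I, J, L, M, N, O, P}.
From K: component {K}.
That's 2 components.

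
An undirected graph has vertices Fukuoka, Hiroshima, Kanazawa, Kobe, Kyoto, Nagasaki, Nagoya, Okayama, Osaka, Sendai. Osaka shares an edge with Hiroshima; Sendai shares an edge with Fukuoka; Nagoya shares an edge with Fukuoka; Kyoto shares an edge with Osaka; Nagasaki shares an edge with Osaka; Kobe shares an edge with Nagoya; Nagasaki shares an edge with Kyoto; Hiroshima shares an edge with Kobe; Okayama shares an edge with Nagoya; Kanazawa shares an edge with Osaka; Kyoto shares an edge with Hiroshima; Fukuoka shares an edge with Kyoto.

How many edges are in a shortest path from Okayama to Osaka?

Distance 0: Okayama.
Distance 1: Nagoya.
Distance 2: Fukuoka, Kobe.
Distance 3: Hiroshima, Kyoto, Sendai.
Distance 4: Nagasaki, Osaka — contains Osaka.

4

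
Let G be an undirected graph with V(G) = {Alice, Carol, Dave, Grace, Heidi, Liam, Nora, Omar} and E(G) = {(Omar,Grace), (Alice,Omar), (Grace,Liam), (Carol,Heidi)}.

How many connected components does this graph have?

From Alice: component {Alice, Grace, Liam, Omar}.
From Carol: component {Carol, Heidi}.
From Dave: component {Dave}.
From Nora: component {Nora}.
That's 4 components.

4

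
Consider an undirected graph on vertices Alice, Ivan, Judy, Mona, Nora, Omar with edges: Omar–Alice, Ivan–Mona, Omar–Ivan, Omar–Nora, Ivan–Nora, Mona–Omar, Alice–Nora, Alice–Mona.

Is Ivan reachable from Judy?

No

Judy has no edges, so nothing is reachable from it.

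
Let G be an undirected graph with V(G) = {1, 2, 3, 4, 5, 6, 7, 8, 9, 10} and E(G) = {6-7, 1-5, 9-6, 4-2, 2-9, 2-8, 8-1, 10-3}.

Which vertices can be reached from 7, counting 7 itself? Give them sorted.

Start at 7.
Its neighbours: 6.
Then their neighbours: 9.
Then next layer: 2.
Then next layer: 4, 8.
Then next layer: 1.
Then next layer: 5.
Nothing further is reachable.

1, 2, 4, 5, 6, 7, 8, 9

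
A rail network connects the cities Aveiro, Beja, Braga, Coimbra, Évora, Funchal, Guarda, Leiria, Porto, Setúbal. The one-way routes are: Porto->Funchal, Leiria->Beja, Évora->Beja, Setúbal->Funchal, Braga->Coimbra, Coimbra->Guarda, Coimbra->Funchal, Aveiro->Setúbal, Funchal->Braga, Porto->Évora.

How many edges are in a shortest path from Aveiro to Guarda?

Distance 0: Aveiro.
Distance 1: Setúbal.
Distance 2: Funchal.
Distance 3: Braga.
Distance 4: Coimbra.
Distance 5: Guarda — contains Guarda.

5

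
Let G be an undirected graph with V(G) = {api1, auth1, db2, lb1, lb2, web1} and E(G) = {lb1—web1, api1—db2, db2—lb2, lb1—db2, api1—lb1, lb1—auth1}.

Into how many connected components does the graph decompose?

From api1: component {api1, auth1, db2, lb1, lb2, web1}.
That's 1 component.

1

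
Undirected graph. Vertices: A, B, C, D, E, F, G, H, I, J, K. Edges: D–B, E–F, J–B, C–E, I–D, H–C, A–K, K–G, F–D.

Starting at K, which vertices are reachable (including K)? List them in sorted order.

Start at K.
Its neighbours: A, G.
Nothing further is reachable.

A, G, K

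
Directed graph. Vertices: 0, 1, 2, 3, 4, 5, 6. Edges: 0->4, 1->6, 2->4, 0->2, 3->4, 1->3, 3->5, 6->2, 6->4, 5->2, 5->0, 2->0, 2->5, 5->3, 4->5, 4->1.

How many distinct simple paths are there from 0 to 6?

3

0→2→4→1→6
0→2→5→3→4→1→6
0→4→1→6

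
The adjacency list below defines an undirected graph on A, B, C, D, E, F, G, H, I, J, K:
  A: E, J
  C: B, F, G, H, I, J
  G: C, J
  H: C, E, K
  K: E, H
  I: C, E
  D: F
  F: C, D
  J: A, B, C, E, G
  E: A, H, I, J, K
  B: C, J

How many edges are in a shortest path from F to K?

Distance 0: F.
Distance 1: C, D.
Distance 2: B, G, H, I, J.
Distance 3: A, E, K — contains K.

3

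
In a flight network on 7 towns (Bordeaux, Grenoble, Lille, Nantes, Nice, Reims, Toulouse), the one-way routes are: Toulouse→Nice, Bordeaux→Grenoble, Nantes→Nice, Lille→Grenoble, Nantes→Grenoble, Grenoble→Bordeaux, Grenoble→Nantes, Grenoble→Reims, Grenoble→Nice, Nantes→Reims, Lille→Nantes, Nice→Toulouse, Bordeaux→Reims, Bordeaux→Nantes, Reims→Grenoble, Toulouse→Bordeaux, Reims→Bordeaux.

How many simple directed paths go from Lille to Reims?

Lille→Grenoble→Bordeaux→Nantes→Reims
Lille→Grenoble→Bordeaux→Reims
Lille→Grenoble→Nantes→Nice→Toulouse→Bordeaux→Reims
Lille→Grenoble→Nantes→Reims
Lille→Grenoble→Nice→Toulouse→Bordeaux→Nantes→Reims
Lille→Grenoble→Nice→Toulouse→Bordeaux→Reims
Lille→Grenoble→Reims
Lille→Nantes→Grenoble→Bordeaux→Reims
Lille→Nantes→Grenoble→Nice→Toulouse→Bordeaux→Reims
Lille→Nantes→Grenoble→Reims
Lille→Nantes→Nice→Toulouse→Bordeaux→Grenoble→Reims
Lille→Nantes→Nice→Toulouse→Bordeaux→Reims
Lille→Nantes→Reims

13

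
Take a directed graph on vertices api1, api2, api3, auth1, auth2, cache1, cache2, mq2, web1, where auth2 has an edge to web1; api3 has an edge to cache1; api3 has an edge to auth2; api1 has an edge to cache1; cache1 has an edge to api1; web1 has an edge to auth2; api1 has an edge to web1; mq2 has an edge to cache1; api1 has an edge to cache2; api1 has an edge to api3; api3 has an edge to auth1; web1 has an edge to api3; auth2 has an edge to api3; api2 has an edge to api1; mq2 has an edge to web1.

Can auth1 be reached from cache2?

cache2 has no outgoing edges, so nothing is reachable from it.

No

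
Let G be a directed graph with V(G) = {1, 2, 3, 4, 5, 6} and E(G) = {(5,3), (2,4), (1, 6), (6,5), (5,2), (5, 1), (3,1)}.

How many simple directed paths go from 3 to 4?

1

3→1→6→5→2→4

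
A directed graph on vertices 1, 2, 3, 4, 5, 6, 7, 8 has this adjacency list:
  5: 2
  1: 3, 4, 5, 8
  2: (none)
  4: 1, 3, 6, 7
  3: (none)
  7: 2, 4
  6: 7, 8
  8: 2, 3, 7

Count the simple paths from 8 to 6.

1

8→7→4→6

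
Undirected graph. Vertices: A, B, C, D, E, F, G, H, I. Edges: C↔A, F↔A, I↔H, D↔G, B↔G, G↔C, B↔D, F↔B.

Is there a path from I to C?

No

Explore from I.
Distance 1: reach H.
The search is exhausted without reaching C; it lies in a different component.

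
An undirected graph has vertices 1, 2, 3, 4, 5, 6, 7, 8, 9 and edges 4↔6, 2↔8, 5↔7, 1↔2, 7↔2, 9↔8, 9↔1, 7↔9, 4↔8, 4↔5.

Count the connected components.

From 1: component {1, 2, 4, 5, 6, 7, 8, 9}.
From 3: component {3}.
That's 2 components.

2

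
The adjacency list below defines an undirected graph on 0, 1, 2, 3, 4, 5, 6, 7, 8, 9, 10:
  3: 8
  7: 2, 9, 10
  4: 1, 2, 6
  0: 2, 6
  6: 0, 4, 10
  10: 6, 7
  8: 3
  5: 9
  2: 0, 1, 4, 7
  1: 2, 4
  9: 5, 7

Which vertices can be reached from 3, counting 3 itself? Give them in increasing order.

3, 8

Start at 3.
Its neighbours: 8.
Nothing further is reachable.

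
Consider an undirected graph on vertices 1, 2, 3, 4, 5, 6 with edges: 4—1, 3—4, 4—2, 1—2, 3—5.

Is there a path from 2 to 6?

Explore from 2.
Distance 1: reach 1, 4.
Distance 2: reach 3.
Distance 3: reach 5.
The search is exhausted without reaching 6; it lies in a different component.

No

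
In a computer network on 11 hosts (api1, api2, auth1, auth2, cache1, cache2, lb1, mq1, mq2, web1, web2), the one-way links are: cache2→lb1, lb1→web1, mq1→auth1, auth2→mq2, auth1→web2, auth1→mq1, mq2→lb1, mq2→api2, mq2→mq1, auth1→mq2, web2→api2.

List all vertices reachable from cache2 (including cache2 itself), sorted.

Start at cache2.
Its neighbours: lb1.
Then their neighbours: web1.
Nothing further is reachable.

cache2, lb1, web1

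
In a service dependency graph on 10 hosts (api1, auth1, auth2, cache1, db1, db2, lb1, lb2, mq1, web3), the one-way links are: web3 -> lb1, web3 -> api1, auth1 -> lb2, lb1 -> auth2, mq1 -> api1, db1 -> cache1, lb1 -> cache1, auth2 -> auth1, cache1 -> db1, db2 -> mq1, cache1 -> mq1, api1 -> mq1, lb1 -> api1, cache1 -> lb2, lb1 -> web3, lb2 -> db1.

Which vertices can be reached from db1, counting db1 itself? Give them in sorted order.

api1, cache1, db1, lb2, mq1

Start at db1.
Its neighbours: cache1.
Then their neighbours: lb2, mq1.
Then next layer: api1.
Nothing further is reachable.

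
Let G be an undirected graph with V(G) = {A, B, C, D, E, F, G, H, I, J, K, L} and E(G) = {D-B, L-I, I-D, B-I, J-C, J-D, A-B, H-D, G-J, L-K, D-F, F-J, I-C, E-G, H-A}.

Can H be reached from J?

Yes

Explore from J.
Distance 1: reach C, D, F, G.
Distance 2: reach B, E, H, I.
Found H.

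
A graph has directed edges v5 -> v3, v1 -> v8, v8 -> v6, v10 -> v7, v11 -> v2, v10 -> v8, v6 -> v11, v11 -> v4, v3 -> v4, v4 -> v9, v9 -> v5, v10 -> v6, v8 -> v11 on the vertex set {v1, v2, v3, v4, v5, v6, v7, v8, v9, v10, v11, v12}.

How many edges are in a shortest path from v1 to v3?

6

Distance 0: v1.
Distance 1: v8.
Distance 2: v6, v11.
Distance 3: v2, v4.
Distance 4: v9.
Distance 5: v5.
Distance 6: v3 — contains v3.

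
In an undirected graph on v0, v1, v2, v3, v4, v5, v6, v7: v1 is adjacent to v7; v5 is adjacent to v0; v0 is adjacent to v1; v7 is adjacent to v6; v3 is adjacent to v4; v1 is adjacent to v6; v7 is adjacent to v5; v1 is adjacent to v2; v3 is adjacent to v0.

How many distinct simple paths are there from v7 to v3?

v7–v1–v0–v3
v7–v5–v0–v3
v7–v6–v1–v0–v3

3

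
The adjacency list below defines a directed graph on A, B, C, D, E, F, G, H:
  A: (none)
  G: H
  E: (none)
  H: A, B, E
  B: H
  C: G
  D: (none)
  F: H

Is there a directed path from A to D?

No

A has no outgoing edges, so nothing is reachable from it.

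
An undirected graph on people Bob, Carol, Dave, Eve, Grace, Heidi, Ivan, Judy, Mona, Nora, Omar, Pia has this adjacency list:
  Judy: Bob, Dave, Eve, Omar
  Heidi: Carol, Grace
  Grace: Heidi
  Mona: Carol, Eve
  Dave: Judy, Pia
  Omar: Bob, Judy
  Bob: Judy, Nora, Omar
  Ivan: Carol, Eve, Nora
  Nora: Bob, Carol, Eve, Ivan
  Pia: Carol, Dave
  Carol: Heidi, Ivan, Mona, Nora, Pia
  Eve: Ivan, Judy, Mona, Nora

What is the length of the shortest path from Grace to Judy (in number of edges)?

5

Distance 0: Grace.
Distance 1: Heidi.
Distance 2: Carol.
Distance 3: Ivan, Mona, Nora, Pia.
Distance 4: Bob, Dave, Eve.
Distance 5: Judy, Omar — contains Judy.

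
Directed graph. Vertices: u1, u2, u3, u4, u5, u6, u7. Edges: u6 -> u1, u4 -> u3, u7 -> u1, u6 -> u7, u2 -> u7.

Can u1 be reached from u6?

Explore from u6.
Distance 1: reach u1, u7.
Found u1.

Yes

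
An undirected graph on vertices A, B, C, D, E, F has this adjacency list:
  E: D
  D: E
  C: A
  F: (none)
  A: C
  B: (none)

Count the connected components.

From A: component {A, C}.
From B: component {B}.
From D: component {D, E}.
From F: component {F}.
That's 4 components.

4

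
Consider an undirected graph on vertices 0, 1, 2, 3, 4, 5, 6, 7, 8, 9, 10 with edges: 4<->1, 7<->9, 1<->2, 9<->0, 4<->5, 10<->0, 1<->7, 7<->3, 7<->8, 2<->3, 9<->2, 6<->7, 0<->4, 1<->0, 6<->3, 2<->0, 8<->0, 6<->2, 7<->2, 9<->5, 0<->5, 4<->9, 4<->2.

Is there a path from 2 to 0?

Yes

Explore from 2.
Distance 1: reach 0, 1, 3, 4, 6, 7, 9.
Found 0.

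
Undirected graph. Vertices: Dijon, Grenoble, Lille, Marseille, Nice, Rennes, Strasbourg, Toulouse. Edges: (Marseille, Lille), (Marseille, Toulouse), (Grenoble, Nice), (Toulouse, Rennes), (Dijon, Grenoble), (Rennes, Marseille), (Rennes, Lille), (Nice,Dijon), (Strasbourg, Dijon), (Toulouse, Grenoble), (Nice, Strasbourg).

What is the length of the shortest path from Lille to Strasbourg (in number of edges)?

Distance 0: Lille.
Distance 1: Marseille, Rennes.
Distance 2: Toulouse.
Distance 3: Grenoble.
Distance 4: Dijon, Nice.
Distance 5: Strasbourg — contains Strasbourg.

5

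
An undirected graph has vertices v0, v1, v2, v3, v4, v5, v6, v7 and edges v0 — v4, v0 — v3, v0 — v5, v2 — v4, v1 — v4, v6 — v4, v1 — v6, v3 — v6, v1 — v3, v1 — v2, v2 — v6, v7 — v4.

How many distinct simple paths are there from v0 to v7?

11

v0–v3–v1–v2–v4–v7
v0–v3–v1–v2–v6–v4–v7
v0–v3–v1–v4–v7
v0–v3–v1–v6–v2–v4–v7
v0–v3–v1–v6–v4–v7
v0–v3–v6–v1–v2–v4–v7
v0–v3–v6–v1–v4–v7
v0–v3–v6–v2–v1–v4–v7
v0–v3–v6–v2–v4–v7
v0–v3–v6–v4–v7
v0–v4–v7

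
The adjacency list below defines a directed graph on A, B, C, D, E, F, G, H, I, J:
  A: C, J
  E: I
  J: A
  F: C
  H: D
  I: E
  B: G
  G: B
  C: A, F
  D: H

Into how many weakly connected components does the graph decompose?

From A: component {A, C, F, J}.
From B: component {B, G}.
From D: component {D, H}.
From E: component {E, I}.
That's 4 components.

4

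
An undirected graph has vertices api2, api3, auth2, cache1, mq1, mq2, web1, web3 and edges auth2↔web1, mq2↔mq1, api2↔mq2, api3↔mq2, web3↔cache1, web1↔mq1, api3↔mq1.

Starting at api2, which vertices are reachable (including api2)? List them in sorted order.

Start at api2.
Its neighbours: mq2.
Then their neighbours: api3, mq1.
Then next layer: web1.
Then next layer: auth2.
Nothing further is reachable.

api2, api3, auth2, mq1, mq2, web1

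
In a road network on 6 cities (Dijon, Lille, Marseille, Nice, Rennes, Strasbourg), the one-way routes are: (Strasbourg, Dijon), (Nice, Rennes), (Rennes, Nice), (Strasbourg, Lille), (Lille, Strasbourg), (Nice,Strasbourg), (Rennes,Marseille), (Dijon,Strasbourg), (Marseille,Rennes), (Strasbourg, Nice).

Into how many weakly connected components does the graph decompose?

1

From Dijon: component {Dijon, Lille, Marseille, Nice, Rennes, Strasbourg}.
That's 1 component.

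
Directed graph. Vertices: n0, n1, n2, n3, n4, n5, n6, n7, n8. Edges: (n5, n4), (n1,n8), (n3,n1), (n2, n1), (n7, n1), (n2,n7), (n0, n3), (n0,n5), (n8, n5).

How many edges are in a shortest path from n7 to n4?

Distance 0: n7.
Distance 1: n1.
Distance 2: n8.
Distance 3: n5.
Distance 4: n4 — contains n4.

4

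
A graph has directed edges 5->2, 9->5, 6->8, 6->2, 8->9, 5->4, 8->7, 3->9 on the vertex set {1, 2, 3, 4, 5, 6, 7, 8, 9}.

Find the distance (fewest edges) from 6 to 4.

Distance 0: 6.
Distance 1: 2, 8.
Distance 2: 7, 9.
Distance 3: 5.
Distance 4: 4 — contains 4.

4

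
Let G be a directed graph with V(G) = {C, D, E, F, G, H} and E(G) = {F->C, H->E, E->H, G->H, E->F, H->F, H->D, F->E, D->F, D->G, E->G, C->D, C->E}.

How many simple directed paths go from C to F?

C→D→F
C→D→G→H→E→F
C→D→G→H→F
C→E→F
C→E→G→H→D→F
C→E→G→H→F
C→E→H→D→F
C→E→H→F

8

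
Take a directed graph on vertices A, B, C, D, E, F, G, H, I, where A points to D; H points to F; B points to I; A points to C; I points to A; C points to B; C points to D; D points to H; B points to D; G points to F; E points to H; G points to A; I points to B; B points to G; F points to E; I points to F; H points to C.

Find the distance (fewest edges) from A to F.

Distance 0: A.
Distance 1: C, D.
Distance 2: B, H.
Distance 3: F, G, I — contains F.

3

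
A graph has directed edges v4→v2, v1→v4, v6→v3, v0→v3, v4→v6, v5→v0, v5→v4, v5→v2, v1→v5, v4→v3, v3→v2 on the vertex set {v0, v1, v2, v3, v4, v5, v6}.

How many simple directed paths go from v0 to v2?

1

v0→v3→v2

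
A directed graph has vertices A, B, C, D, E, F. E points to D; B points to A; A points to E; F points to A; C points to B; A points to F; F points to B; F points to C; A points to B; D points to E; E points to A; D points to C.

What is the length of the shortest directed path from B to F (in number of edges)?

2

Distance 0: B.
Distance 1: A.
Distance 2: E, F — contains F.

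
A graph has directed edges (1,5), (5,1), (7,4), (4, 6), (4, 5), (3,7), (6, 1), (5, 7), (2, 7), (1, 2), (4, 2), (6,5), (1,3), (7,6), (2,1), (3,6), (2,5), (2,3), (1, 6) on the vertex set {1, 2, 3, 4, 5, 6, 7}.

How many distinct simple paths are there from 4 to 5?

15

4→2→1→3→6→5
4→2→1→3→7→6→5
4→2→1→5
4→2→1→6→5
4→2→3→6→1→5
4→2→3→6→5
4→2→3→7→6→1→5
4→2→3→7→6→5
4→2→5
4→2→7→6→1→5
4→2→7→6→5
4→5
4→6→1→2→5
4→6→1→5
4→6→5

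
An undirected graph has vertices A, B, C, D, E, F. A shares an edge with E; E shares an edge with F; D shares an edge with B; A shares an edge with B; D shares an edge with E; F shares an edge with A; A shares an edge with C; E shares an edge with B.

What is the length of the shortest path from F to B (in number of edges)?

Distance 0: F.
Distance 1: A, E.
Distance 2: B, C, D — contains B.

2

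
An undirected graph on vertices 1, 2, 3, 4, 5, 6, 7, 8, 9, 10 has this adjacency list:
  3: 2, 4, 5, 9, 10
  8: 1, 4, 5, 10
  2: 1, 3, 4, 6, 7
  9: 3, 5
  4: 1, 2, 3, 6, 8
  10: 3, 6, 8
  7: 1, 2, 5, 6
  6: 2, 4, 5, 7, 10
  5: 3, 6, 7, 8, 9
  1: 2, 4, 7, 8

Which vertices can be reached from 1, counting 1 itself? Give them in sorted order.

Start at 1.
Its neighbours: 2, 4, 7, 8.
Then their neighbours: 3, 5, 6, 10.
Then next layer: 9.
Every vertex is now reached.

1, 2, 3, 4, 5, 6, 7, 8, 9, 10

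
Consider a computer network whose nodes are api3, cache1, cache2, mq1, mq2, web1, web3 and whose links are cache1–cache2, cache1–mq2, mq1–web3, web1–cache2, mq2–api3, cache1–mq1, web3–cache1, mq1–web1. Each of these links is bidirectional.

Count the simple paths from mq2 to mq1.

3

mq2–cache1–cache2–web1–mq1
mq2–cache1–mq1
mq2–cache1–web3–mq1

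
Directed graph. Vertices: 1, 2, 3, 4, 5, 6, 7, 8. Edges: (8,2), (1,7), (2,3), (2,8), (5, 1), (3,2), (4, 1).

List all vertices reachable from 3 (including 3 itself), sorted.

2, 3, 8

Start at 3.
Its neighbours: 2.
Then their neighbours: 8.
Nothing further is reachable.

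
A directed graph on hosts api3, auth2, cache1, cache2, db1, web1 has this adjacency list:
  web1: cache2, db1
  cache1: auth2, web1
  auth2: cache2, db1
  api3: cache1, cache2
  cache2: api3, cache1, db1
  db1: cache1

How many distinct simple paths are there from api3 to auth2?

api3→cache1→auth2
api3→cache2→cache1→auth2
api3→cache2→db1→cache1→auth2

3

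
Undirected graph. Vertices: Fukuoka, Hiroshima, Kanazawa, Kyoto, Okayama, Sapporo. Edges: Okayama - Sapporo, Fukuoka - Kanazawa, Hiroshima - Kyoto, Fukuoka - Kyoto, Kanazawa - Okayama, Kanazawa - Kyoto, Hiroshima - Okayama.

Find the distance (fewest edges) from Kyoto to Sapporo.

3

Distance 0: Kyoto.
Distance 1: Fukuoka, Hiroshima, Kanazawa.
Distance 2: Okayama.
Distance 3: Sapporo — contains Sapporo.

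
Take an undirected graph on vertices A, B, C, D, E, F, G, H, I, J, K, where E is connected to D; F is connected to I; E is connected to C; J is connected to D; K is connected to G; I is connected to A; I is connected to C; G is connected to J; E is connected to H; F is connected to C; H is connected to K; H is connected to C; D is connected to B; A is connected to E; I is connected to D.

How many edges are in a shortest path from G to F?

Distance 0: G.
Distance 1: J, K.
Distance 2: D, H.
Distance 3: B, C, E, I.
Distance 4: A, F — contains F.

4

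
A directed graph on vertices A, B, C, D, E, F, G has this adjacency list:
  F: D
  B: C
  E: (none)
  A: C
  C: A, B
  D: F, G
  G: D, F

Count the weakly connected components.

From A: component {A, B, C}.
From D: component {D, F, G}.
From E: component {E}.
That's 3 components.

3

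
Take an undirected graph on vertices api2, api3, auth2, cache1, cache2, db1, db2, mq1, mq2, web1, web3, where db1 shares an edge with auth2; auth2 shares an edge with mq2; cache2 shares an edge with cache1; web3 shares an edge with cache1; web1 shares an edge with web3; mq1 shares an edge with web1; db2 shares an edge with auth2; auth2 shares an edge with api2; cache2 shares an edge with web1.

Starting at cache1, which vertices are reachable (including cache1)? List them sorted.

cache1, cache2, mq1, web1, web3

Start at cache1.
Its neighbours: cache2, web3.
Then their neighbours: web1.
Then next layer: mq1.
Nothing further is reachable.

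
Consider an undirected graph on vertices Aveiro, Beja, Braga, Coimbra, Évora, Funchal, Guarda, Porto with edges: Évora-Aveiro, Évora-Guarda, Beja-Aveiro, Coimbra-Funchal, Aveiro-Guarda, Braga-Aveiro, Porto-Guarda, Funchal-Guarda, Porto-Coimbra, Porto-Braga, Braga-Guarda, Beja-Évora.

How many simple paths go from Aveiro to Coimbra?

Aveiro–Beja–Évora–Guarda–Braga–Porto–Coimbra
Aveiro–Beja–Évora–Guarda–Funchal–Coimbra
Aveiro–Beja–Évora–Guarda–Porto–Coimbra
Aveiro–Braga–Guarda–Funchal–Coimbra
Aveiro–Braga–Guarda–Porto–Coimbra
Aveiro–Braga–Porto–Coimbra
Aveiro–Braga–Porto–Guarda–Funchal–Coimbra
Aveiro–Évora–Guarda–Braga–Porto–Coimbra
Aveiro–Évora–Guarda–Funchal–Coimbra
Aveiro–Évora–Guarda–Porto–Coimbra
Aveiro–Guarda–Braga–Porto–Coimbra
Aveiro–Guarda–Funchal–Coimbra
Aveiro–Guarda–Porto–Coimbra

13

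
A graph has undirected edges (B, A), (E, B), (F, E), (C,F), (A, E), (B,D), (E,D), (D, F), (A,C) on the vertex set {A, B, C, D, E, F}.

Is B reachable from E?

Explore from E.
Distance 1: reach A, B, D, F.
Found B.

Yes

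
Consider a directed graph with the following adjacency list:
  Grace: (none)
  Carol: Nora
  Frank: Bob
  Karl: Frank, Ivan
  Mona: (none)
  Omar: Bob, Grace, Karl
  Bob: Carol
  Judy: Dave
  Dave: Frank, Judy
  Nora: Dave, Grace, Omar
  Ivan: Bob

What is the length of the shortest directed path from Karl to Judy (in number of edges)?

6

Distance 0: Karl.
Distance 1: Frank, Ivan.
Distance 2: Bob.
Distance 3: Carol.
Distance 4: Nora.
Distance 5: Dave, Grace, Omar.
Distance 6: Judy — contains Judy.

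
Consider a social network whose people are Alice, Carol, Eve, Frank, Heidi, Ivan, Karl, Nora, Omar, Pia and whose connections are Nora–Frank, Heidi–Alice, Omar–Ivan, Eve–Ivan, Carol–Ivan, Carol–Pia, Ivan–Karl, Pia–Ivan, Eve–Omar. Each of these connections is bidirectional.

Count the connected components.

From Alice: component {Alice, Heidi}.
From Carol: component {Carol, Eve, Ivan, Karl, Omar, Pia}.
From Frank: component {Frank, Nora}.
That's 3 components.

3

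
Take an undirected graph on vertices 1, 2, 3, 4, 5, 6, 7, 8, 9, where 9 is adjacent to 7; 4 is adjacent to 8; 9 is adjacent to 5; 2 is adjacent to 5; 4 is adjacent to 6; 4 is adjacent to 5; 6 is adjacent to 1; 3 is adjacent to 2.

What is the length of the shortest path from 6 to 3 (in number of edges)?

4

Distance 0: 6.
Distance 1: 1, 4.
Distance 2: 5, 8.
Distance 3: 2, 9.
Distance 4: 3, 7 — contains 3.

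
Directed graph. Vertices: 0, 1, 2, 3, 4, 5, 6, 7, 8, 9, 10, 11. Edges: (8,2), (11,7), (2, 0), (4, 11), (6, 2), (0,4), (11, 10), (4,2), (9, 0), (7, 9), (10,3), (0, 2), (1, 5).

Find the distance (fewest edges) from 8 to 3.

Distance 0: 8.
Distance 1: 2.
Distance 2: 0.
Distance 3: 4.
Distance 4: 11.
Distance 5: 7, 10.
Distance 6: 3, 9 — contains 3.

6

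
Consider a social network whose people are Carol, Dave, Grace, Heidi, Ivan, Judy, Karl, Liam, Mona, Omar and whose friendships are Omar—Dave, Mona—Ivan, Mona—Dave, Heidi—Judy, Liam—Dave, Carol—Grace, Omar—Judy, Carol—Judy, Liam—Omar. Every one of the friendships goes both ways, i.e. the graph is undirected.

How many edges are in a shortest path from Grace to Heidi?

Distance 0: Grace.
Distance 1: Carol.
Distance 2: Judy.
Distance 3: Heidi, Omar — contains Heidi.

3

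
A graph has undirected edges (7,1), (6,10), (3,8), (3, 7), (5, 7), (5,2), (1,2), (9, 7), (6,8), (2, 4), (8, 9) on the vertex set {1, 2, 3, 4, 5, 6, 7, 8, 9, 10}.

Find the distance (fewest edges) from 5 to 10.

5

Distance 0: 5.
Distance 1: 2, 7.
Distance 2: 1, 3, 4, 9.
Distance 3: 8.
Distance 4: 6.
Distance 5: 10 — contains 10.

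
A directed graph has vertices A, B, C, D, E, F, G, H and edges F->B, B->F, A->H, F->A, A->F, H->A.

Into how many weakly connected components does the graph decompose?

5

From A: component {A, B, F, H}.
From C: component {C}.
From D: component {D}.
From E: component {E}.
From G: component {G}.
That's 5 components.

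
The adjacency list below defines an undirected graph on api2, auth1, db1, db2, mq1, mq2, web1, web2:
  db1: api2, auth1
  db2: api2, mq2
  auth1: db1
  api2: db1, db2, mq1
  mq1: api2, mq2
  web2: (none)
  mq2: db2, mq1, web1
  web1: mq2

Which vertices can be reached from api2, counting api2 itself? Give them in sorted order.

api2, auth1, db1, db2, mq1, mq2, web1

Start at api2.
Its neighbours: db1, db2, mq1.
Then their neighbours: auth1, mq2.
Then next layer: web1.
Nothing further is reachable.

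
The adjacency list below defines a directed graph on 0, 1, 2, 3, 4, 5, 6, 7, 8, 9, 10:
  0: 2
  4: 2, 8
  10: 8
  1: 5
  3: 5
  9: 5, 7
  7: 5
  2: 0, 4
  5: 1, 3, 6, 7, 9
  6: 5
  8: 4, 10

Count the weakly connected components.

From 0: component {0, 2, 4, 8, 10}.
From 1: component {1, 3, 5, 6, 7, 9}.
That's 2 components.

2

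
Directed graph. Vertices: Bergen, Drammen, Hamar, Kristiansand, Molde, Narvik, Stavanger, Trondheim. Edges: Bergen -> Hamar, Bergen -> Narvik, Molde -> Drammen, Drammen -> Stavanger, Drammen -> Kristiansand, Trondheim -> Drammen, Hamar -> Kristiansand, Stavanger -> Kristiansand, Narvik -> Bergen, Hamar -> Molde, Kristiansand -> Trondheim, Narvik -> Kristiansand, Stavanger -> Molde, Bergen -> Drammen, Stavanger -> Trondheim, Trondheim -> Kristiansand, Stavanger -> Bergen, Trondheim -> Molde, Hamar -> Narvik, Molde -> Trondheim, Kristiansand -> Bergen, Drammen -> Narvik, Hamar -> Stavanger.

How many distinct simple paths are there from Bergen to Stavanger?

10

Bergen→Drammen→Stavanger
Bergen→Hamar→Kristiansand→Trondheim→Drammen→Stavanger
Bergen→Hamar→Kristiansand→Trondheim→Molde→Drammen→Stavanger
Bergen→Hamar→Molde→Drammen→Stavanger
Bergen→Hamar→Molde→Trondheim→Drammen→Stavanger
Bergen→Hamar→Narvik→Kristiansand→Trondheim→Drammen→Stavanger
Bergen→Hamar→Narvik→Kristiansand→Trondheim→Molde→Drammen→Stavanger
Bergen→Hamar→Stavanger
Bergen→Narvik→Kristiansand→Trondheim→Drammen→Stavanger
Bergen→Narvik→Kristiansand→Trondheim→Molde→Drammen→Stavanger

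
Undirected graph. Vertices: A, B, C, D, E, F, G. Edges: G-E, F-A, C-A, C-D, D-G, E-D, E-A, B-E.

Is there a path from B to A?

Yes

Explore from B.
Distance 1: reach E.
Distance 2: reach A, D, G.
Found A.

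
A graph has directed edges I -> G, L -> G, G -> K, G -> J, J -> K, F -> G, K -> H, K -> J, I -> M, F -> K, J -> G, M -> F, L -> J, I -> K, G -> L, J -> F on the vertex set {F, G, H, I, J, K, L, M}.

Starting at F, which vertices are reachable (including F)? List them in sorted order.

F, G, H, J, K, L

Start at F.
Its neighbours: G, K.
Then their neighbours: H, J, L.
Nothing further is reachable.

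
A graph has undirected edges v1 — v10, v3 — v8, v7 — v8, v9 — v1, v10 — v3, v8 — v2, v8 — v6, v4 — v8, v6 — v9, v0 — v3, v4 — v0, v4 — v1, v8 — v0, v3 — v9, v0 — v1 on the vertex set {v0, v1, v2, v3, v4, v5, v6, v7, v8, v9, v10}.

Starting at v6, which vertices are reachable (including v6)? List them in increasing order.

v0, v1, v2, v3, v4, v6, v7, v8, v9, v10

Start at v6.
Its neighbours: v8, v9.
Then their neighbours: v0, v1, v2, v3, v4, v7.
Then next layer: v10.
Nothing further is reachable.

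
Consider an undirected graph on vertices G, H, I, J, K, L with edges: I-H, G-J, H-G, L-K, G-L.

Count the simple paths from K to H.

1

K–L–G–H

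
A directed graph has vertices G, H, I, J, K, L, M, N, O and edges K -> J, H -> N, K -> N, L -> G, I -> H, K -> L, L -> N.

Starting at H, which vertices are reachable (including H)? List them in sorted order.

Start at H.
Its neighbours: N.
Nothing further is reachable.

H, N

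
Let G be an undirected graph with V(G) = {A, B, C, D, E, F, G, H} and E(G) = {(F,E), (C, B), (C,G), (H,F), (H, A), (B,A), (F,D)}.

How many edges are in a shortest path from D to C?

5

Distance 0: D.
Distance 1: F.
Distance 2: E, H.
Distance 3: A.
Distance 4: B.
Distance 5: C — contains C.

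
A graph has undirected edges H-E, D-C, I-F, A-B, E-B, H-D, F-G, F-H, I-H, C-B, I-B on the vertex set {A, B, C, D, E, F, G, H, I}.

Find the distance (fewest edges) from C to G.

4

Distance 0: C.
Distance 1: B, D.
Distance 2: A, E, H, I.
Distance 3: F.
Distance 4: G — contains G.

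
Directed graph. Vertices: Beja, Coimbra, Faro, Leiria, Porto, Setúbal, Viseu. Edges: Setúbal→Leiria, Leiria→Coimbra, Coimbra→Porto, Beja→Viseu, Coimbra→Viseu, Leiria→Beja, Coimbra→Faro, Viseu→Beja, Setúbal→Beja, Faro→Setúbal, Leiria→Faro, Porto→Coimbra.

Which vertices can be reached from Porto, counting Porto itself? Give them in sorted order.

Start at Porto.
Its neighbours: Coimbra.
Then their neighbours: Faro, Viseu.
Then next layer: Beja, Setúbal.
Then next layer: Leiria.
Every vertex is now reached.

Beja, Coimbra, Faro, Leiria, Porto, Setúbal, Viseu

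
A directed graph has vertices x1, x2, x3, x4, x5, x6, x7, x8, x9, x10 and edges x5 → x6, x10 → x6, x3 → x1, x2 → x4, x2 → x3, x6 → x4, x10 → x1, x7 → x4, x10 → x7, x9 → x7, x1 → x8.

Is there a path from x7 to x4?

Yes

Explore from x7.
Distance 1: reach x4.
Found x4.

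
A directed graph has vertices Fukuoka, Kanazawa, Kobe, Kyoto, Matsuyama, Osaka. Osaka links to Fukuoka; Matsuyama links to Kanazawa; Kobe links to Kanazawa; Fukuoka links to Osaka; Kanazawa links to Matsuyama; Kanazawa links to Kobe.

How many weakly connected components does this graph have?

From Fukuoka: component {Fukuoka, Osaka}.
From Kanazawa: component {Kanazawa, Kobe, Matsuyama}.
From Kyoto: component {Kyoto}.
That's 3 components.

3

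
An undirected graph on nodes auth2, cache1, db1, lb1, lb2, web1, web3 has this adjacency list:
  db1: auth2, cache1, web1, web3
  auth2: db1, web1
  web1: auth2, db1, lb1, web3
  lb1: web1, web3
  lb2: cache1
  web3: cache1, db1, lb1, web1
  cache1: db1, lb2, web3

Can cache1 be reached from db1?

Explore from db1.
Distance 1: reach auth2, cache1, web1, web3.
Found cache1.

Yes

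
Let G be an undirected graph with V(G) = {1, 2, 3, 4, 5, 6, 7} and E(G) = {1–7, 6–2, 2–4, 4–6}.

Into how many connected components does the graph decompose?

From 1: component {1, 7}.
From 2: component {2, 4, 6}.
From 3: component {3}.
From 5: component {5}.
That's 4 components.

4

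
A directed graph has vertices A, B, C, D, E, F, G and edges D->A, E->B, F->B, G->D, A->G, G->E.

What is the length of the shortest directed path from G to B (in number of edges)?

Distance 0: G.
Distance 1: D, E.
Distance 2: A, B — contains B.

2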